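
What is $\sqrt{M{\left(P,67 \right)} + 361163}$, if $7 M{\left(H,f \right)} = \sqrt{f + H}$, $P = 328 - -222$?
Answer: $\frac{\sqrt{17696987 + 7 \sqrt{617}}}{7} \approx 600.97$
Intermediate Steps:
$P = 550$ ($P = 328 + 222 = 550$)
$M{\left(H,f \right)} = \frac{\sqrt{H + f}}{7}$ ($M{\left(H,f \right)} = \frac{\sqrt{f + H}}{7} = \frac{\sqrt{H + f}}{7}$)
$\sqrt{M{\left(P,67 \right)} + 361163} = \sqrt{\frac{\sqrt{550 + 67}}{7} + 361163} = \sqrt{\frac{\sqrt{617}}{7} + 361163} = \sqrt{361163 + \frac{\sqrt{617}}{7}}$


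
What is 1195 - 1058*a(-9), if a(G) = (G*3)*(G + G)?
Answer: -512993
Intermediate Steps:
a(G) = 6*G² (a(G) = (3*G)*(2*G) = 6*G²)
1195 - 1058*a(-9) = 1195 - 6348*(-9)² = 1195 - 6348*81 = 1195 - 1058*486 = 1195 - 514188 = -512993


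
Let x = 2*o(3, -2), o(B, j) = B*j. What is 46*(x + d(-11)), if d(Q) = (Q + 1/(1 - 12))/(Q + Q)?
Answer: -63986/121 ≈ -528.81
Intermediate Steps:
d(Q) = (-1/11 + Q)/(2*Q) (d(Q) = (Q + 1/(-11))/((2*Q)) = (Q - 1/11)*(1/(2*Q)) = (-1/11 + Q)*(1/(2*Q)) = (-1/11 + Q)/(2*Q))
x = -12 (x = 2*(3*(-2)) = 2*(-6) = -12)
46*(x + d(-11)) = 46*(-12 + (1/22)*(-1 + 11*(-11))/(-11)) = 46*(-12 + (1/22)*(-1/11)*(-1 - 121)) = 46*(-12 + (1/22)*(-1/11)*(-122)) = 46*(-12 + 61/121) = 46*(-1391/121) = -63986/121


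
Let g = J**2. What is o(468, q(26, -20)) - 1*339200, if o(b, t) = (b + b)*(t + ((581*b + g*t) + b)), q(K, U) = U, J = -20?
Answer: 247098016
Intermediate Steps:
g = 400 (g = (-20)**2 = 400)
o(b, t) = 2*b*(401*t + 582*b) (o(b, t) = (b + b)*(t + ((581*b + 400*t) + b)) = (2*b)*(t + ((400*t + 581*b) + b)) = (2*b)*(t + (400*t + 582*b)) = (2*b)*(401*t + 582*b) = 2*b*(401*t + 582*b))
o(468, q(26, -20)) - 1*339200 = 2*468*(401*(-20) + 582*468) - 1*339200 = 2*468*(-8020 + 272376) - 339200 = 2*468*264356 - 339200 = 247437216 - 339200 = 247098016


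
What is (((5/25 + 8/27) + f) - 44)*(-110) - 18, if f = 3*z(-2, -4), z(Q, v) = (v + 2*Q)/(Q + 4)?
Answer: 164360/27 ≈ 6087.4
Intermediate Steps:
z(Q, v) = (v + 2*Q)/(4 + Q)
f = -12 (f = 3*((-4 + 2*(-2))/(4 - 2)) = 3*((-4 - 4)/2) = 3*((½)*(-8)) = 3*(-4) = -12)
(((5/25 + 8/27) + f) - 44)*(-110) - 18 = (((5/25 + 8/27) - 12) - 44)*(-110) - 18 = (((5*(1/25) + 8*(1/27)) - 12) - 44)*(-110) - 18 = (((⅕ + 8/27) - 12) - 44)*(-110) - 18 = ((67/135 - 12) - 44)*(-110) - 18 = (-1553/135 - 44)*(-110) - 18 = -7493/135*(-110) - 18 = 164846/27 - 18 = 164360/27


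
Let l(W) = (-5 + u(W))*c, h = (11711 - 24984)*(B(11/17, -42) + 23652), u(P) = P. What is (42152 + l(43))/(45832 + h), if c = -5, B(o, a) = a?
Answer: -20981/156664849 ≈ -0.00013392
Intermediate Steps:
h = -313375530 (h = (11711 - 24984)*(-42 + 23652) = -13273*23610 = -313375530)
l(W) = 25 - 5*W (l(W) = (-5 + W)*(-5) = 25 - 5*W)
(42152 + l(43))/(45832 + h) = (42152 + (25 - 5*43))/(45832 - 313375530) = (42152 + (25 - 215))/(-313329698) = (42152 - 190)*(-1/313329698) = 41962*(-1/313329698) = -20981/156664849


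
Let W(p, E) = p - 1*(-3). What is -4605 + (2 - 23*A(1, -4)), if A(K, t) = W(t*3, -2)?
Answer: -4396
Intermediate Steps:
W(p, E) = 3 + p (W(p, E) = p + 3 = 3 + p)
A(K, t) = 3 + 3*t (A(K, t) = 3 + t*3 = 3 + 3*t)
-4605 + (2 - 23*A(1, -4)) = -4605 + (2 - 23*(3 + 3*(-4))) = -4605 + (2 - 23*(3 - 12)) = -4605 + (2 - 23*(-9)) = -4605 + (2 + 207) = -4605 + 209 = -4396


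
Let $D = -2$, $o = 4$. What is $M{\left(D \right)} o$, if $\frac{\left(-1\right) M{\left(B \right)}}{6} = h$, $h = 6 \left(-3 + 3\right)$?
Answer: $0$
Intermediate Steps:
$h = 0$ ($h = 6 \cdot 0 = 0$)
$M{\left(B \right)} = 0$ ($M{\left(B \right)} = \left(-6\right) 0 = 0$)
$M{\left(D \right)} o = 0 \cdot 4 = 0$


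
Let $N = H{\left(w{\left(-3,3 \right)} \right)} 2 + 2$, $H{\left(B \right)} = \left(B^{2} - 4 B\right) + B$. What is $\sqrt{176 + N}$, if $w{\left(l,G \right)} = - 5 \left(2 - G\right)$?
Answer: $3 \sqrt{22} \approx 14.071$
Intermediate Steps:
$w{\left(l,G \right)} = -10 + 5 G$
$H{\left(B \right)} = B^{2} - 3 B$
$N = 22$ ($N = \left(-10 + 5 \cdot 3\right) \left(-3 + \left(-10 + 5 \cdot 3\right)\right) 2 + 2 = \left(-10 + 15\right) \left(-3 + \left(-10 + 15\right)\right) 2 + 2 = 5 \left(-3 + 5\right) 2 + 2 = 5 \cdot 2 \cdot 2 + 2 = 10 \cdot 2 + 2 = 20 + 2 = 22$)
$\sqrt{176 + N} = \sqrt{176 + 22} = \sqrt{198} = 3 \sqrt{22}$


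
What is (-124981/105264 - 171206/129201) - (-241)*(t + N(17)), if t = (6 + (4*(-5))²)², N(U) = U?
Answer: 180110221100605369/4533404688 ≈ 3.9730e+7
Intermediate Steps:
t = 164836 (t = (6 + (-20)²)² = (6 + 400)² = 406² = 164836)
(-124981/105264 - 171206/129201) - (-241)*(t + N(17)) = (-124981/105264 - 171206/129201) - (-241)*(164836 + 17) = (-124981*1/105264 - 171206*1/129201) - (-241)*164853 = (-124981/105264 - 171206/129201) - 1*(-39729573) = -11389832855/4533404688 + 39729573 = 180110221100605369/4533404688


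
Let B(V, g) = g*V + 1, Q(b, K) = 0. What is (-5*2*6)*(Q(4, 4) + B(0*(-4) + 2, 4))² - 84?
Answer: -4944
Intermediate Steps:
B(V, g) = 1 + V*g (B(V, g) = V*g + 1 = 1 + V*g)
(-5*2*6)*(Q(4, 4) + B(0*(-4) + 2, 4))² - 84 = (-5*2*6)*(0 + (1 + (0*(-4) + 2)*4))² - 84 = (-10*6)*(0 + (1 + (0 + 2)*4))² - 84 = -60*(0 + (1 + 2*4))² - 84 = -60*(0 + (1 + 8))² - 84 = -60*(0 + 9)² - 84 = -60*9² - 84 = -60*81 - 84 = -4860 - 84 = -4944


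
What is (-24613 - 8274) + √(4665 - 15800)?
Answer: -32887 + I*√11135 ≈ -32887.0 + 105.52*I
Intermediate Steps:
(-24613 - 8274) + √(4665 - 15800) = -32887 + √(-11135) = -32887 + I*√11135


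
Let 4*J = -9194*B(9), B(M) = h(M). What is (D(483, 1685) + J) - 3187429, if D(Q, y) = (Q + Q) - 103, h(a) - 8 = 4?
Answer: -3214148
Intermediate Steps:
h(a) = 12 (h(a) = 8 + 4 = 12)
B(M) = 12
D(Q, y) = -103 + 2*Q (D(Q, y) = 2*Q - 103 = -103 + 2*Q)
J = -27582 (J = (-9194*12)/4 = (¼)*(-110328) = -27582)
(D(483, 1685) + J) - 3187429 = ((-103 + 2*483) - 27582) - 3187429 = ((-103 + 966) - 27582) - 3187429 = (863 - 27582) - 3187429 = -26719 - 3187429 = -3214148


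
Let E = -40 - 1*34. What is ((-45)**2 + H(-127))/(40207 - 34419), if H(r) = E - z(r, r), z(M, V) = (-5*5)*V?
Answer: -306/1447 ≈ -0.21147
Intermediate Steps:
E = -74 (E = -40 - 34 = -74)
z(M, V) = -25*V
H(r) = -74 + 25*r (H(r) = -74 - (-25)*r = -74 + 25*r)
((-45)**2 + H(-127))/(40207 - 34419) = ((-45)**2 + (-74 + 25*(-127)))/(40207 - 34419) = (2025 + (-74 - 3175))/5788 = (2025 - 3249)*(1/5788) = -1224*1/5788 = -306/1447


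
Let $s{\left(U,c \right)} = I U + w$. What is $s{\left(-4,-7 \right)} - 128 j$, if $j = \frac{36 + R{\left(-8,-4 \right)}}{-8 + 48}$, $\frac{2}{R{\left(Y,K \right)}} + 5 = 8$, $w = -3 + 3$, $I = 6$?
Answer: $- \frac{424}{3} \approx -141.33$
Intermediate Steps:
$w = 0$
$R{\left(Y,K \right)} = \frac{2}{3}$ ($R{\left(Y,K \right)} = \frac{2}{-5 + 8} = \frac{2}{3}$)
$s{\left(U,c \right)} = 6 U$ ($s{\left(U,c \right)} = 6 U + 0 = 6 U$)
$j = \frac{11}{12}$ ($j = \frac{36 + \frac{2}{3}}{-8 + 48} = \frac{110}{3 \cdot 40} = \frac{110}{3} \cdot \frac{1}{40} = \frac{11}{12} \approx 0.91667$)
$s{\left(-4,-7 \right)} - 128 j = 6 \left(-4\right) - \frac{352}{3} = -24 - \frac{352}{3} = - \frac{424}{3}$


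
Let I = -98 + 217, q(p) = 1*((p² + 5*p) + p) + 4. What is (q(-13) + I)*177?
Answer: 37878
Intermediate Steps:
q(p) = 4 + p² + 6*p (q(p) = 1*(p² + 6*p) + 4 = (p² + 6*p) + 4 = 4 + p² + 6*p)
I = 119
(q(-13) + I)*177 = ((4 + (-13)² + 6*(-13)) + 119)*177 = ((4 + 169 - 78) + 119)*177 = (95 + 119)*177 = 214*177 = 37878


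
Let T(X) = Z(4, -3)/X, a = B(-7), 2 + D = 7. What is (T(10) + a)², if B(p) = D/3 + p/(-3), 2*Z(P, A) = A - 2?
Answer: 225/16 ≈ 14.063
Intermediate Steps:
Z(P, A) = -1 + A/2 (Z(P, A) = (A - 2)/2 = (-2 + A)/2 = -1 + A/2)
D = 5 (D = -2 + 7 = 5)
B(p) = 5/3 - p/3 (B(p) = 5/3 + p/(-3) = 5*(⅓) + p*(-⅓) = 5/3 - p/3)
a = 4 (a = 5/3 - ⅓*(-7) = 5/3 + 7/3 = 4)
T(X) = -5/(2*X) (T(X) = (-1 + (½)*(-3))/X = (-1 - 3/2)/X = -5/(2*X))
(T(10) + a)² = (-5/2/10 + 4)² = (-5/2*⅒ + 4)² = (-¼ + 4)² = (15/4)² = 225/16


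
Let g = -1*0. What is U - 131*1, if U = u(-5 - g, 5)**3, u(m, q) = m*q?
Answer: -15756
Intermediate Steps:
g = 0
U = -15625 (U = ((-5 - 1*0)*5)**3 = ((-5 + 0)*5)**3 = (-5*5)**3 = (-25)**3 = -15625)
U - 131*1 = -15625 - 131*1 = -15625 - 131 = -15756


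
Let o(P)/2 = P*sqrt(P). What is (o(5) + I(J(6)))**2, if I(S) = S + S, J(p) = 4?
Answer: 564 + 160*sqrt(5) ≈ 921.77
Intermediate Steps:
I(S) = 2*S
o(P) = 2*P**(3/2) (o(P) = 2*(P*sqrt(P)) = 2*P**(3/2))
(o(5) + I(J(6)))**2 = (2*5**(3/2) + 2*4)**2 = (2*(5*sqrt(5)) + 8)**2 = (10*sqrt(5) + 8)**2 = (8 + 10*sqrt(5))**2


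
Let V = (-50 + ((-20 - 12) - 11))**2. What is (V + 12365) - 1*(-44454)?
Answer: 65468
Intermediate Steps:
V = 8649 (V = (-50 + (-32 - 11))**2 = (-50 - 43)**2 = (-93)**2 = 8649)
(V + 12365) - 1*(-44454) = (8649 + 12365) - 1*(-44454) = 21014 + 44454 = 65468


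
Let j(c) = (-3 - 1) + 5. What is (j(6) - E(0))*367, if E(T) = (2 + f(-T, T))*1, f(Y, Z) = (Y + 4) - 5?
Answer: 0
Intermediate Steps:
j(c) = 1 (j(c) = -4 + 5 = 1)
f(Y, Z) = -1 + Y (f(Y, Z) = (4 + Y) - 5 = -1 + Y)
E(T) = 1 - T (E(T) = (2 + (-1 - T))*1 = (1 - T)*1 = 1 - T)
(j(6) - E(0))*367 = (1 - (1 - 1*0))*367 = (1 - (1 + 0))*367 = (1 - 1*1)*367 = (1 - 1)*367 = 0*367 = 0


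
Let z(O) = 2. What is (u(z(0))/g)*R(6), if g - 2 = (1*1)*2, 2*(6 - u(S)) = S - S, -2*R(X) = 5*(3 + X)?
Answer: -135/4 ≈ -33.750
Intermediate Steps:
R(X) = -15/2 - 5*X/2 (R(X) = -5*(3 + X)/2 = -(15 + 5*X)/2 = -15/2 - 5*X/2)
u(S) = 6 (u(S) = 6 - (S - S)/2 = 6 - ½*0 = 6 + 0 = 6)
g = 4 (g = 2 + (1*1)*2 = 2 + 1*2 = 2 + 2 = 4)
(u(z(0))/g)*R(6) = (6/4)*(-15/2 - 5/2*6) = (6*(¼))*(-15/2 - 15) = (3/2)*(-45/2) = -135/4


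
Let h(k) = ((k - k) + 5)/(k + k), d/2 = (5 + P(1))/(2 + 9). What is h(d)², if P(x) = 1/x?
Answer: 3025/576 ≈ 5.2517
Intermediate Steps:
d = 12/11 (d = 2*((5 + 1/1)/(2 + 9)) = 2*((5 + 1)/11) = 2*(6*(1/11)) = 2*(6/11) = 12/11 ≈ 1.0909)
h(k) = 5/(2*k) (h(k) = (0 + 5)/((2*k)) = 5*(1/(2*k)) = 5/(2*k))
h(d)² = (5/(2*(12/11)))² = ((5/2)*(11/12))² = (55/24)² = 3025/576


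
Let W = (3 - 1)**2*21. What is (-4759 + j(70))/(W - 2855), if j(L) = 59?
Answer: 4700/2771 ≈ 1.6961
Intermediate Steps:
W = 84 (W = 2**2*21 = 4*21 = 84)
(-4759 + j(70))/(W - 2855) = (-4759 + 59)/(84 - 2855) = -4700/(-2771) = -4700*(-1/2771) = 4700/2771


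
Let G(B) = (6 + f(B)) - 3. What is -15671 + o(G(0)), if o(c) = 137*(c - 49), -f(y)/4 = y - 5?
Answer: -19233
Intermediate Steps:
f(y) = 20 - 4*y (f(y) = -4*(y - 5) = -4*(-5 + y) = 20 - 4*y)
G(B) = 23 - 4*B (G(B) = (6 + (20 - 4*B)) - 3 = (26 - 4*B) - 3 = 23 - 4*B)
o(c) = -6713 + 137*c (o(c) = 137*(-49 + c) = -6713 + 137*c)
-15671 + o(G(0)) = -15671 + (-6713 + 137*(23 - 4*0)) = -15671 + (-6713 + 137*(23 + 0)) = -15671 + (-6713 + 137*23) = -15671 + (-6713 + 3151) = -15671 - 3562 = -19233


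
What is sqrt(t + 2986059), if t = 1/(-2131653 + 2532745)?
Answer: sqrt(120095405477665117)/200546 ≈ 1728.0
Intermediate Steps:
t = 1/401092 ≈ 2.4932e-6
sqrt(t + 2986059) = sqrt(1/401092 + 2986059) = sqrt(1197684376429/401092) = sqrt(120095405477665117)/200546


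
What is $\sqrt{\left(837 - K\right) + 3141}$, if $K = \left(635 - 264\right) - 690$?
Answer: $\sqrt{4297} \approx 65.552$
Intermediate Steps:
$K = -319$ ($K = 371 - 690 = -319$)
$\sqrt{\left(837 - K\right) + 3141} = \sqrt{\left(837 - -319\right) + 3141} = \sqrt{\left(837 + 319\right) + 3141} = \sqrt{1156 + 3141} = \sqrt{4297}$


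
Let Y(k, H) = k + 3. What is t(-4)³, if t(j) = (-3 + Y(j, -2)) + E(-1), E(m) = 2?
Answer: -8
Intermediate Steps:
Y(k, H) = 3 + k
t(j) = 2 + j (t(j) = (-3 + (3 + j)) + 2 = j + 2 = 2 + j)
t(-4)³ = (2 - 4)³ = (-2)³ = -8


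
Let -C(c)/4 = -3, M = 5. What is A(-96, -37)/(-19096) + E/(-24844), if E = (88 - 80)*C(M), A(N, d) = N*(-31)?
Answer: -76380/478247 ≈ -0.15971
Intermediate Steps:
A(N, d) = -31*N
C(c) = 12 (C(c) = -4*(-3) = 12)
E = 96 (E = (88 - 80)*12 = 8*12 = 96)
A(-96, -37)/(-19096) + E/(-24844) = -31*(-96)/(-19096) + 96/(-24844) = 2976*(-1/19096) + 96*(-1/24844) = -12/77 - 24/6211 = -76380/478247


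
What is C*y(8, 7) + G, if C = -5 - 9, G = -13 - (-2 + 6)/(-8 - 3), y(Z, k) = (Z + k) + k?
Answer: -3527/11 ≈ -320.64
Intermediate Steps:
y(Z, k) = Z + 2*k
G = -139/11 (G = -13 - 4/(-11) = -13 - 4*(-1)/11 = -13 - 1*(-4/11) = -13 + 4/11 = -139/11 ≈ -12.636)
C = -14
C*y(8, 7) + G = -14*(8 + 2*7) - 139/11 = -14*(8 + 14) - 139/11 = -14*22 - 139/11 = -308 - 139/11 = -3527/11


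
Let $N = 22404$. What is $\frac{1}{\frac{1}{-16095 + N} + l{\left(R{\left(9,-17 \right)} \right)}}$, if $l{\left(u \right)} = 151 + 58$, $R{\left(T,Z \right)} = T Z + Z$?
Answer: $\frac{6309}{1318582} \approx 0.0047847$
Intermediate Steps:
$R{\left(T,Z \right)} = Z + T Z$
$l{\left(u \right)} = 209$
$\frac{1}{\frac{1}{-16095 + N} + l{\left(R{\left(9,-17 \right)} \right)}} = \frac{1}{\frac{1}{-16095 + 22404} + 209} = \frac{1}{\frac{1}{6309} + 209} = \frac{1}{\frac{1318582}{6309}} = \frac{6309}{1318582}$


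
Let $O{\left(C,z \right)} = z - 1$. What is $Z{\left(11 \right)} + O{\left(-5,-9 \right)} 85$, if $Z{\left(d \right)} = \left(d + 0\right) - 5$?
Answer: $-844$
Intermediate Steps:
$O{\left(C,z \right)} = -1 + z$
$Z{\left(d \right)} = -5 + d$ ($Z{\left(d \right)} = d - 5 = -5 + d$)
$Z{\left(11 \right)} + O{\left(-5,-9 \right)} 85 = \left(-5 + 11\right) + \left(-1 - 9\right) 85 = 6 - 850 = -844$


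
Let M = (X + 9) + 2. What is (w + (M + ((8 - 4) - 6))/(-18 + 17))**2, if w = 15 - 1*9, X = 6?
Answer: 81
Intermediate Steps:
M = 17 (M = (6 + 9) + 2 = 15 + 2 = 17)
w = 6 (w = 15 - 9 = 6)
(w + (M + ((8 - 4) - 6))/(-18 + 17))**2 = (6 + (17 + ((8 - 4) - 6))/(-18 + 17))**2 = (6 + (17 + (4 - 6))/(-1))**2 = (6 + (17 - 2)*(-1))**2 = (6 + 15*(-1))**2 = (6 - 15)**2 = (-9)**2 = 81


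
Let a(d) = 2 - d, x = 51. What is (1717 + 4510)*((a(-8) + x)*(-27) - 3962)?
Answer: -34927243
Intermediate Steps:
(1717 + 4510)*((a(-8) + x)*(-27) - 3962) = (1717 + 4510)*(((2 - 1*(-8)) + 51)*(-27) - 3962) = 6227*(((2 + 8) + 51)*(-27) - 3962) = 6227*((10 + 51)*(-27) - 3962) = 6227*(61*(-27) - 3962) = 6227*(-1647 - 3962) = 6227*(-5609) = -34927243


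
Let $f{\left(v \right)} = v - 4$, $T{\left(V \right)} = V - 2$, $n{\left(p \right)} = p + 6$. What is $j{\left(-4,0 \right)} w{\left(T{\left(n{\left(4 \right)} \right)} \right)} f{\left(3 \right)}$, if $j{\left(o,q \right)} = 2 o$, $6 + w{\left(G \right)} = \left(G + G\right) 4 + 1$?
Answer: $472$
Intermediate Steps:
$n{\left(p \right)} = 6 + p$
$T{\left(V \right)} = -2 + V$ ($T{\left(V \right)} = V - 2 = -2 + V$)
$w{\left(G \right)} = -5 + 8 G$ ($w{\left(G \right)} = -6 + \left(\left(G + G\right) 4 + 1\right) = -6 + \left(2 G 4 + 1\right) = -6 + \left(8 G + 1\right) = -6 + \left(1 + 8 G\right) = -5 + 8 G$)
$f{\left(v \right)} = -4 + v$
$j{\left(-4,0 \right)} w{\left(T{\left(n{\left(4 \right)} \right)} \right)} f{\left(3 \right)} = 2 \left(-4\right) \left(-5 + 8 \left(-2 + \left(6 + 4\right)\right)\right) \left(-4 + 3\right) = - 8 \left(-5 + 8 \left(-2 + 10\right)\right) \left(-1\right) = - 8 \left(-5 + 8 \cdot 8\right) \left(-1\right) = - 8 \left(-5 + 64\right) \left(-1\right) = \left(-8\right) 59 \left(-1\right) = \left(-472\right) \left(-1\right) = 472$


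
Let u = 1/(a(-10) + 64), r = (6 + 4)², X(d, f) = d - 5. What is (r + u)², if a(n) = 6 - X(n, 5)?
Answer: 72267001/7225 ≈ 10002.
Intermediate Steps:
X(d, f) = -5 + d
a(n) = 11 - n (a(n) = 6 - (-5 + n) = 6 + (5 - n) = 11 - n)
r = 100 (r = 10² = 100)
u = 1/85 (u = 1/((11 - 1*(-10)) + 64) = 1/((11 + 10) + 64) = 1/(21 + 64) = 1/85 ≈ 0.011765)
(r + u)² = (100 + 1/85)² = (8501/85)² = 72267001/7225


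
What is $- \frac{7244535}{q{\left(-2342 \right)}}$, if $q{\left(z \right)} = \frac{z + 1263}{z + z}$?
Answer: $- \frac{33933401940}{1079} \approx -3.1449 \cdot 10^{7}$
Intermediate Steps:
$q{\left(z \right)} = \frac{1263 + z}{2 z}$
$- \frac{7244535}{q{\left(-2342 \right)}} = - \frac{7244535}{\frac{1}{2} \frac{1}{-2342} \left(1263 - 2342\right)} = - \frac{7244535}{\frac{1}{2} \left(- \frac{1}{2342}\right) \left(-1079\right)} = - \frac{7244535}{\frac{1079}{4684}} = \left(-7244535\right) \frac{4684}{1079} = - \frac{33933401940}{1079}$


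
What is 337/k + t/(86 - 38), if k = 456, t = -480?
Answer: -4223/456 ≈ -9.2610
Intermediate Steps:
337/k + t/(86 - 38) = 337/456 - 480/(86 - 38) = 337*(1/456) - 480/48 = 337/456 - 480*1/48 = 337/456 - 10 = -4223/456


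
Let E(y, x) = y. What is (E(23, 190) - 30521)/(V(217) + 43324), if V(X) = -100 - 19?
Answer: -30498/43205 ≈ -0.70589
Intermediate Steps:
V(X) = -119
(E(23, 190) - 30521)/(V(217) + 43324) = (23 - 30521)/(-119 + 43324) = -30498/43205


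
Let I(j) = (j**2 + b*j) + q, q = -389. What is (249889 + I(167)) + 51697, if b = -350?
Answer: 270636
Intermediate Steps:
I(j) = -389 + j**2 - 350*j (I(j) = (j**2 - 350*j) - 389 = -389 + j**2 - 350*j)
(249889 + I(167)) + 51697 = (249889 + (-389 + 167**2 - 350*167)) + 51697 = (249889 + (-389 + 27889 - 58450)) + 51697 = (249889 - 30950) + 51697 = 218939 + 51697 = 270636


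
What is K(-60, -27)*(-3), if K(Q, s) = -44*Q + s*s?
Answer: -10107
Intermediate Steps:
K(Q, s) = s² - 44*Q (K(Q, s) = -44*Q + s² = s² - 44*Q)
K(-60, -27)*(-3) = ((-27)² - 44*(-60))*(-3) = (729 + 2640)*(-3) = 3369*(-3) = -10107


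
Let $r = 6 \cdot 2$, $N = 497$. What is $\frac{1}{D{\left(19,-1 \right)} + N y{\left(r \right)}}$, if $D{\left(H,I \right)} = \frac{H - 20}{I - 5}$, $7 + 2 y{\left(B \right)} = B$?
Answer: $\frac{3}{3728} \approx 0.00080472$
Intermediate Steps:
$r = 12$
$y{\left(B \right)} = - \frac{7}{2} + \frac{B}{2}$
$D{\left(H,I \right)} = \frac{-20 + H}{-5 + I}$
$\frac{1}{D{\left(19,-1 \right)} + N y{\left(r \right)}} = \frac{1}{\frac{-20 + 19}{-5 - 1} + 497 \left(- \frac{7}{2} + \frac{1}{2} \cdot 12\right)} = \frac{1}{\frac{1}{-6} \left(-1\right) + 497 \left(- \frac{7}{2} + 6\right)} = \frac{1}{\left(- \frac{1}{6}\right) \left(-1\right) + 497 \cdot \frac{5}{2}} = \frac{1}{\frac{1}{6} + \frac{2485}{2}} = \frac{1}{\frac{3728}{3}} = \frac{3}{3728}$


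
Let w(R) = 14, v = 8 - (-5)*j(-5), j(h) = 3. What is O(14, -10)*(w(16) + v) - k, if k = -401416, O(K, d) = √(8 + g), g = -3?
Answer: 401416 + 37*√5 ≈ 4.0150e+5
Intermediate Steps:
O(K, d) = √5 (O(K, d) = √(8 - 3) = √5)
v = 23 (v = 8 - (-5)*3 = 8 - 5*(-3) = 8 + 15 = 23)
O(14, -10)*(w(16) + v) - k = √5*(14 + 23) - 1*(-401416) = √5*37 + 401416 = 37*√5 + 401416 = 401416 + 37*√5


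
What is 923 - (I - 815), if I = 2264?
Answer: -526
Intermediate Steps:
923 - (I - 815) = 923 - (2264 - 815) = 923 - 1*1449 = 923 - 1449 = -526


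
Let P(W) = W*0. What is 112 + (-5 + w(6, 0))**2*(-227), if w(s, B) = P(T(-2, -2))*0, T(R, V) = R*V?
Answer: -5563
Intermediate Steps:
P(W) = 0
w(s, B) = 0 (w(s, B) = 0*0 = 0)
112 + (-5 + w(6, 0))**2*(-227) = 112 + (-5 + 0)**2*(-227) = 112 + (-5)**2*(-227) = 112 + 25*(-227) = 112 - 5675 = -5563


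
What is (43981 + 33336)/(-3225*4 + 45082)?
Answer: 77317/32182 ≈ 2.4025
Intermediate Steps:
(43981 + 33336)/(-3225*4 + 45082) = 77317/(-12900 + 45082) = 77317/32182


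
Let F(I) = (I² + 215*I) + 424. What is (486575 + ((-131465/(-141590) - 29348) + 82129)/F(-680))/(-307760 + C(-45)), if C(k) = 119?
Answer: -4362710033729051/2758357946178912 ≈ -1.5816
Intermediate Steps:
F(I) = 424 + I² + 215*I
(486575 + ((-131465/(-141590) - 29348) + 82129)/F(-680))/(-307760 + C(-45)) = (486575 + ((-131465/(-141590) - 29348) + 82129)/(424 + (-680)² + 215*(-680)))/(-307760 + 119) = (486575 + ((-131465*(-1/141590) - 29348) + 82129)/(424 + 462400 - 146200))/(-307641) = (486575 + ((26293/28318 - 29348) + 82129)/316624)*(-1/307641) = (486575 + (-831050371/28318 + 82129)*(1/316624))*(-1/307641) = (486575 + (1494678651/28318)*(1/316624))*(-1/307641) = (486575 + 1494678651/8966158432)*(-1/307641) = (4362710033729051/8966158432)*(-1/307641) = -4362710033729051/2758357946178912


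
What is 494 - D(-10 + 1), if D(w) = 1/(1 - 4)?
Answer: 1483/3 ≈ 494.33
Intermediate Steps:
D(w) = -⅓ (D(w) = 1/(-3) = -⅓)
494 - D(-10 + 1) = 494 - 1*(-⅓) = 494 + ⅓ = 1483/3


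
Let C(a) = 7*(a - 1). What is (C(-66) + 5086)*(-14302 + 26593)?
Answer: 56747547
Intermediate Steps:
C(a) = -7 + 7*a (C(a) = 7*(-1 + a) = -7 + 7*a)
(C(-66) + 5086)*(-14302 + 26593) = ((-7 + 7*(-66)) + 5086)*(-14302 + 26593) = ((-7 - 462) + 5086)*12291 = (-469 + 5086)*12291 = 4617*12291 = 56747547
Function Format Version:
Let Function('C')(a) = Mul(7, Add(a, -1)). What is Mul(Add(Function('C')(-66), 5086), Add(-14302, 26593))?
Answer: 56747547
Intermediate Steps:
Function('C')(a) = Add(-7, Mul(7, a)) (Function('C')(a) = Mul(7, Add(-1, a)) = Add(-7, Mul(7, a)))
Mul(Add(Function('C')(-66), 5086), Add(-14302, 26593)) = Mul(Add(Add(-7, Mul(7, -66)), 5086), Add(-14302, 26593)) = Mul(Add(Add(-7, -462), 5086), 12291) = Mul(Add(-469, 5086), 12291) = Mul(4617, 12291) = 56747547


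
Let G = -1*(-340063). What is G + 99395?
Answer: 439458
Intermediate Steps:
G = 340063
G + 99395 = 340063 + 99395 = 439458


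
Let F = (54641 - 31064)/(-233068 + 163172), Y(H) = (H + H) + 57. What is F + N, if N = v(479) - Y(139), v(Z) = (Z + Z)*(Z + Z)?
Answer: 64124593807/69896 ≈ 9.1743e+5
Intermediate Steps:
v(Z) = 4*Z² (v(Z) = (2*Z)*(2*Z) = 4*Z²)
Y(H) = 57 + 2*H (Y(H) = 2*H + 57 = 57 + 2*H)
N = 917429 (N = 4*479² - (57 + 2*139) = 4*229441 - (57 + 278) = 917764 - 1*335 = 917764 - 335 = 917429)
F = -23577/69896 (F = 23577/(-69896) = 23577*(-1/69896) = -23577/69896 ≈ -0.33732)
F + N = -23577/69896 + 917429 = 64124593807/69896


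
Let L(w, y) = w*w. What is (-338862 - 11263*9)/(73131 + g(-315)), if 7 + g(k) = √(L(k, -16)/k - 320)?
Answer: -10730435132/1782373337 + 146743*I*√635/1782373337 ≈ -6.0203 + 0.0020747*I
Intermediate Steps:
L(w, y) = w²
g(k) = -7 + √(-320 + k) (g(k) = -7 + √(k²/k - 320) = -7 + √(k - 320) = -7 + √(-320 + k))
(-338862 - 11263*9)/(73131 + g(-315)) = (-338862 - 11263*9)/(73131 + (-7 + √(-320 - 315))) = (-338862 - 101367)/(73131 + (-7 + √(-635))) = -440229/(73131 + (-7 + I*√635)) = -440229/(73124 + I*√635)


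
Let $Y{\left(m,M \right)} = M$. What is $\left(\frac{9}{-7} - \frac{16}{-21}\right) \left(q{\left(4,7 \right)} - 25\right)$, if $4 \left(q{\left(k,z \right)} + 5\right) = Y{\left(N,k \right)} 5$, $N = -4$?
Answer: $\frac{275}{21} \approx 13.095$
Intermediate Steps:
$q{\left(k,z \right)} = -5 + \frac{5 k}{4}$ ($q{\left(k,z \right)} = -5 + \frac{k 5}{4} = -5 + \frac{5 k}{4}$)
$\left(\frac{9}{-7} - \frac{16}{-21}\right) \left(q{\left(4,7 \right)} - 25\right) = \left(\frac{9}{-7} - \frac{16}{-21}\right) \left(\left(-5 + \frac{5}{4} \cdot 4\right) - 25\right) = \left(9 \left(- \frac{1}{7}\right) - - \frac{16}{21}\right) \left(\left(-5 + 5\right) - 25\right) = \left(- \frac{9}{7} + \frac{16}{21}\right) \left(0 - 25\right) = \left(- \frac{11}{21}\right) \left(-25\right) = \frac{275}{21}$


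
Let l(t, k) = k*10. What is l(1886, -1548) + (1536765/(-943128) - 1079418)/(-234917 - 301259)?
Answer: -2608982864779057/168560866176 ≈ -15478.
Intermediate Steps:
l(t, k) = 10*k
l(1886, -1548) + (1536765/(-943128) - 1079418)/(-234917 - 301259) = 10*(-1548) + (1536765/(-943128) - 1079418)/(-234917 - 301259) = -15480 + (1536765*(-1/943128) - 1079418)/(-536176) = -15480 + (-512255/314376 - 1079418)*(-1/536176) = -15480 - 339343625423/314376*(-1/536176) = -15480 + 339343625423/168560866176 = -2608982864779057/168560866176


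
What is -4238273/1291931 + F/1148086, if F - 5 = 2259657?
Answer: -973287254078/741623947033 ≈ -1.3124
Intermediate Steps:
F = 2259662 (F = 5 + 2259657 = 2259662)
-4238273/1291931 + F/1148086 = -4238273/1291931 + 2259662/1148086 = -4238273*1/1291931 + 2259662*(1/1148086) = -4238273/1291931 + 1129831/574043 = -973287254078/741623947033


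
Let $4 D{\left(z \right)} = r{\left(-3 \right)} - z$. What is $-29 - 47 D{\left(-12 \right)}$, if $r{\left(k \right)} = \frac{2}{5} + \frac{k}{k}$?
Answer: $- \frac{3729}{20} \approx -186.45$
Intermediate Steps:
$r{\left(k \right)} = \frac{7}{5}$ ($r{\left(k \right)} = 2 \cdot \frac{1}{5} + 1 = \frac{2}{5} + 1 = \frac{7}{5}$)
$D{\left(z \right)} = \frac{7}{20} - \frac{z}{4}$ ($D{\left(z \right)} = \frac{\frac{7}{5} - z}{4} = \frac{7}{20} - \frac{z}{4}$)
$-29 - 47 D{\left(-12 \right)} = -29 - 47 \left(\frac{7}{20} - -3\right) = -29 - 47 \left(\frac{7}{20} + 3\right) = -29 - \frac{3149}{20} = - \frac{3729}{20}$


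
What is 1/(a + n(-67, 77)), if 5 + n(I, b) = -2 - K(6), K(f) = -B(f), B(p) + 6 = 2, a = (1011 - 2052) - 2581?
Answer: -1/3633 ≈ -0.00027525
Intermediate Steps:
a = -3622 (a = -1041 - 2581 = -3622)
B(p) = -4 (B(p) = -6 + 2 = -4)
K(f) = 4 (K(f) = -1*(-4) = 4)
n(I, b) = -11 (n(I, b) = -5 + (-2 - 1*4) = -5 + (-2 - 4) = -5 - 6 = -11)
1/(a + n(-67, 77)) = 1/(-3622 - 11) = 1/(-3633) = -1/3633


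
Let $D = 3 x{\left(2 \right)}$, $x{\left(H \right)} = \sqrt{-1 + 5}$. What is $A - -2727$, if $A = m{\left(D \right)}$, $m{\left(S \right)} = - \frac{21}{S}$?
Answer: $\frac{5447}{2} \approx 2723.5$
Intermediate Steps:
$x{\left(H \right)} = 2$ ($x{\left(H \right)} = \sqrt{4} = 2$)
$D = 6$ ($D = 3 \cdot 2 = 6$)
$A = - \frac{7}{2}$ ($A = - \frac{21}{6} = \left(-21\right) \frac{1}{6} = - \frac{7}{2} \approx -3.5$)
$A - -2727 = - \frac{7}{2} - -2727 = - \frac{7}{2} + 2727 = \frac{5447}{2}$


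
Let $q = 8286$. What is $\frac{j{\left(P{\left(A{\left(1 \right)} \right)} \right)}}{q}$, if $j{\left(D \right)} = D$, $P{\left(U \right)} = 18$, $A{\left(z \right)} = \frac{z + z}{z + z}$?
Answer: $\frac{3}{1381} \approx 0.0021723$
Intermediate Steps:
$A{\left(z \right)} = 1$ ($A{\left(z \right)} = \frac{2 z}{2 z} = 2 z \frac{1}{2 z} = 1$)
$\frac{j{\left(P{\left(A{\left(1 \right)} \right)} \right)}}{q} = \frac{18}{8286} = 18 \cdot \frac{1}{8286} = \frac{3}{1381}$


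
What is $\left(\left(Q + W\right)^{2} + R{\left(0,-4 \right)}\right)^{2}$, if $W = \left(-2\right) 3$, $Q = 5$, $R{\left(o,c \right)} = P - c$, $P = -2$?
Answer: $9$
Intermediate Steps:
$R{\left(o,c \right)} = -2 - c$
$W = -6$
$\left(\left(Q + W\right)^{2} + R{\left(0,-4 \right)}\right)^{2} = \left(\left(5 - 6\right)^{2} - -2\right)^{2} = \left(\left(-1\right)^{2} + \left(-2 + 4\right)\right)^{2} = \left(1 + 2\right)^{2} = 3^{2} = 9$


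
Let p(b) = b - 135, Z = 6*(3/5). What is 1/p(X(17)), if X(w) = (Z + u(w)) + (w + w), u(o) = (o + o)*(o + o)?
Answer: 5/5293 ≈ 0.00094464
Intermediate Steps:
u(o) = 4*o**2 (u(o) = (2*o)*(2*o) = 4*o**2)
Z = 18/5 (Z = 6*(3*(1/5)) = 6*(3/5) = 18/5 ≈ 3.6000)
X(w) = 18/5 + 2*w + 4*w**2 (X(w) = (18/5 + 4*w**2) + (w + w) = (18/5 + 4*w**2) + 2*w = 18/5 + 2*w + 4*w**2)
p(b) = -135 + b
1/p(X(17)) = 1/(-135 + (18/5 + 2*17 + 4*17**2)) = 1/(-135 + (18/5 + 34 + 4*289)) = 1/(-135 + (18/5 + 34 + 1156)) = 1/(-135 + 5968/5) = 1/(5293/5) = 5/5293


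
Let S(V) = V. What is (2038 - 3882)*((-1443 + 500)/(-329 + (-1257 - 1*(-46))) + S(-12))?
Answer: 8084557/385 ≈ 20999.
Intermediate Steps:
(2038 - 3882)*((-1443 + 500)/(-329 + (-1257 - 1*(-46))) + S(-12)) = (2038 - 3882)*((-1443 + 500)/(-329 + (-1257 - 1*(-46))) - 12) = -1844*(-943/(-329 + (-1257 + 46)) - 12) = -1844*(-943/(-329 - 1211) - 12) = -1844*(-943/(-1540) - 12) = -1844*(-943*(-1/1540) - 12) = -1844*(943/1540 - 12) = -1844*(-17537/1540) = 8084557/385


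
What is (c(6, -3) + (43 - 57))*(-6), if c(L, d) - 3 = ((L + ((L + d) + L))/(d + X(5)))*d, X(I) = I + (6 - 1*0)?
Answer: 399/4 ≈ 99.750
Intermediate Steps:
X(I) = 6 + I (X(I) = I + (6 + 0) = I + 6 = 6 + I)
c(L, d) = 3 + d*(d + 3*L)/(11 + d) (c(L, d) = 3 + ((L + ((L + d) + L))/(d + (6 + 5)))*d = 3 + ((L + (d + 2*L))/(d + 11))*d = 3 + ((d + 3*L)/(11 + d))*d = 3 + d*(d + 3*L)/(11 + d))
(c(6, -3) + (43 - 57))*(-6) = ((33 + (-3)**2 + 3*(-3) + 3*6*(-3))/(11 - 3) + (43 - 57))*(-6) = ((33 + 9 - 9 - 54)/8 - 14)*(-6) = ((1/8)*(-21) - 14)*(-6) = (-21/8 - 14)*(-6) = -133/8*(-6) = 399/4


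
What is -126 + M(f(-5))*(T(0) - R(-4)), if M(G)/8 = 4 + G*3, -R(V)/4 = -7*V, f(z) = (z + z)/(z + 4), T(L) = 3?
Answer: 31154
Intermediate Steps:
f(z) = 2*z/(4 + z) (f(z) = (2*z)/(4 + z) = 2*z/(4 + z))
R(V) = 28*V (R(V) = -(-28)*V = 28*V)
M(G) = 32 + 24*G (M(G) = 8*(4 + G*3) = 8*(4 + 3*G) = 32 + 24*G)
-126 + M(f(-5))*(T(0) - R(-4)) = -126 + (32 + 24*(2*(-5)/(4 - 5)))*(3 - 28*(-4)) = -126 + (32 + 24*(2*(-5)/(-1)))*(3 - 1*(-112)) = -126 + (32 + 24*(2*(-5)*(-1)))*(3 + 112) = -126 + (32 + 24*10)*115 = -126 + (32 + 240)*115 = -126 + 272*115 = -126 + 31280 = 31154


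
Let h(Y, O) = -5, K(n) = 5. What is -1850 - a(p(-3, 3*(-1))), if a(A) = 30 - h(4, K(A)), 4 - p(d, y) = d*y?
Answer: -1885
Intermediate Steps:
p(d, y) = 4 - d*y
a(A) = 35 (a(A) = 30 - 1*(-5) = 30 + 5 = 35)
-1850 - a(p(-3, 3*(-1))) = -1850 - 1*35 = -1850 - 35 = -1885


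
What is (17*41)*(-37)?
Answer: -25789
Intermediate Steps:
(17*41)*(-37) = 697*(-37) = -25789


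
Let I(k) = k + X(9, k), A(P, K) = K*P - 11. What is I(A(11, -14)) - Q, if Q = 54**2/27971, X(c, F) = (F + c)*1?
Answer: -8981607/27971 ≈ -321.10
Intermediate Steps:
X(c, F) = F + c
A(P, K) = -11 + K*P
I(k) = 9 + 2*k (I(k) = k + (k + 9) = k + (9 + k) = 9 + 2*k)
Q = 2916/27971 (Q = 2916*(1/27971) = 2916/27971 ≈ 0.10425)
I(A(11, -14)) - Q = (9 + 2*(-11 - 14*11)) - 1*2916/27971 = (9 + 2*(-11 - 154)) - 2916/27971 = (9 + 2*(-165)) - 2916/27971 = (9 - 330) - 2916/27971 = -321 - 2916/27971 = -8981607/27971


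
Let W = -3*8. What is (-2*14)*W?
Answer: 672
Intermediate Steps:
W = -24
(-2*14)*W = -2*14*(-24) = -28*(-24) = 672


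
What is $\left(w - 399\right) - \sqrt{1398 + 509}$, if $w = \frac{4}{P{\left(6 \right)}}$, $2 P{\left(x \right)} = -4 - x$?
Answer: $- \frac{1999}{5} - \sqrt{1907} \approx -443.47$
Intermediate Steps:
$P{\left(x \right)} = -2 - \frac{x}{2}$ ($P{\left(x \right)} = \frac{-4 - x}{2} = -2 - \frac{x}{2}$)
$w = - \frac{4}{5}$ ($w = \frac{4}{-2 - 3} = \frac{4}{-5} = 4 \left(- \frac{1}{5}\right) = - \frac{4}{5} \approx -0.8$)
$\left(w - 399\right) - \sqrt{1398 + 509} = \left(- \frac{4}{5} - 399\right) - \sqrt{1398 + 509} = \left(- \frac{4}{5} - 399\right) - \sqrt{1907} = - \frac{1999}{5} - \sqrt{1907}$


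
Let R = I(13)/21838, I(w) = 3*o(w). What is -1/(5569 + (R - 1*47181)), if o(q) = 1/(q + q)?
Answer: 567788/23626794253 ≈ 2.4032e-5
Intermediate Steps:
o(q) = 1/(2*q)
I(w) = 3/(2*w) (I(w) = 3*(1/(2*w)) = 3/(2*w))
R = 3/567788 (R = ((3/2)/13)/21838 = ((3/2)*(1/13))*(1/21838) = (3/26)*(1/21838) = 3/567788 ≈ 5.2837e-6)
-1/(5569 + (R - 1*47181)) = -1/(5569 + (3/567788 - 1*47181)) = -1/(5569 + (3/567788 - 47181)) = -1/(5569 - 26788805625/567788) = -1/(-23626794253/567788) = -1*(-567788/23626794253) = 567788/23626794253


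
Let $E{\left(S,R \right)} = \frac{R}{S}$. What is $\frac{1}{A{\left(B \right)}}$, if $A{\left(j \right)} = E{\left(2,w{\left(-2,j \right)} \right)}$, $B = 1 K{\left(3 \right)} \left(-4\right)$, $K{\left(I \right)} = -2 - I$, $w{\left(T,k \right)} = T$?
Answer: $-1$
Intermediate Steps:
$B = 20$ ($B = 1 \left(-2 - 3\right) \left(-4\right) = 1 \left(-5\right) \left(-4\right) = \left(-5\right) \left(-4\right) = 20$)
$A{\left(j \right)} = -1$ ($A{\left(j \right)} = - \frac{2}{2} = \left(-2\right) \frac{1}{2} = -1$)
$\frac{1}{A{\left(B \right)}} = \frac{1}{-1} = -1$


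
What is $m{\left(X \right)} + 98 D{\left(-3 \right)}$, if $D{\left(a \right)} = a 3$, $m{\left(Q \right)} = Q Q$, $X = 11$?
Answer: $-761$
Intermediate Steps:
$m{\left(Q \right)} = Q^{2}$
$D{\left(a \right)} = 3 a$
$m{\left(X \right)} + 98 D{\left(-3 \right)} = 11^{2} + 98 \cdot 3 \left(-3\right) = 121 + 98 \left(-9\right) = 121 - 882 = -761$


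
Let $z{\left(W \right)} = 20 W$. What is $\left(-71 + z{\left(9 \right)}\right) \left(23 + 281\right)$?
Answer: $33136$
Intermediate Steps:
$\left(-71 + z{\left(9 \right)}\right) \left(23 + 281\right) = \left(-71 + 20 \cdot 9\right) \left(23 + 281\right) = \left(-71 + 180\right) 304 = 109 \cdot 304 = 33136$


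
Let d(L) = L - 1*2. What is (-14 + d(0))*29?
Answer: -464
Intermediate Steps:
d(L) = -2 + L (d(L) = L - 2 = -2 + L)
(-14 + d(0))*29 = (-14 + (-2 + 0))*29 = (-14 - 2)*29 = -16*29 = -464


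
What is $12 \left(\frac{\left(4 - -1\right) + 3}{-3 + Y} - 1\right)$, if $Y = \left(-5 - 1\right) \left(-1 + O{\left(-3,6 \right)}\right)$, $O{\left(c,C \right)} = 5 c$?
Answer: $- \frac{340}{31} \approx -10.968$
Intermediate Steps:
$Y = 96$ ($Y = \left(-5 - 1\right) \left(-1 + 5 \left(-3\right)\right) = - 6 \left(-1 - 15\right) = \left(-6\right) \left(-16\right) = 96$)
$12 \left(\frac{\left(4 - -1\right) + 3}{-3 + Y} - 1\right) = 12 \left(\frac{\left(4 - -1\right) + 3}{-3 + 96} - 1\right) = 12 \left(\frac{\left(4 + 1\right) + 3}{93} - 1\right) = 12 \left(\left(5 + 3\right) \frac{1}{93} - 1\right) = 12 \left(8 \cdot \frac{1}{93} - 1\right) = 12 \left(\frac{8}{93} - 1\right) = 12 \left(- \frac{85}{93}\right) = - \frac{340}{31}$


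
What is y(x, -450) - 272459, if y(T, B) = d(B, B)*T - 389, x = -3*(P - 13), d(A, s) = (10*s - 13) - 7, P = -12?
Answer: -611848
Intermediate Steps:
d(A, s) = -20 + 10*s (d(A, s) = (-13 + 10*s) - 7 = -20 + 10*s)
x = 75 (x = -3*(-12 - 13) = -3*(-25) = 75)
y(T, B) = -389 + T*(-20 + 10*B) (y(T, B) = (-20 + 10*B)*T - 389 = T*(-20 + 10*B) - 389 = -389 + T*(-20 + 10*B))
y(x, -450) - 272459 = (-389 + 10*75*(-2 - 450)) - 272459 = (-389 + 10*75*(-452)) - 272459 = (-389 - 339000) - 272459 = -339389 - 272459 = -611848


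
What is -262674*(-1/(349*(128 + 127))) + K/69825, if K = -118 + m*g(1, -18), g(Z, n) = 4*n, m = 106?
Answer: 235353344/82854345 ≈ 2.8406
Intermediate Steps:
K = -7750 (K = -118 + 106*(4*(-18)) = -118 + 106*(-72) = -118 - 7632 = -7750)
-262674*(-1/(349*(128 + 127))) + K/69825 = -262674*(-1/(349*(128 + 127))) - 7750/69825 = -262674/(255*(-349)) - 7750*1/69825 = -262674/(-88995) - 310/2793 = -262674*(-1/88995) - 310/2793 = 87558/29665 - 310/2793 = 235353344/82854345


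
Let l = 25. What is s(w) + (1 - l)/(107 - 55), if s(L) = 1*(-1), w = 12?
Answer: -19/13 ≈ -1.4615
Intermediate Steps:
s(L) = -1
s(w) + (1 - l)/(107 - 55) = -1 + (1 - 1*25)/(107 - 55) = -1 + (1 - 25)/52 = -1 - 24*1/52 = -1 - 6/13 = -19/13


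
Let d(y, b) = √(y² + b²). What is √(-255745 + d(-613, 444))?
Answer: √(-255745 + √572905) ≈ 504.96*I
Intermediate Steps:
d(y, b) = √(b² + y²)
√(-255745 + d(-613, 444)) = √(-255745 + √(444² + (-613)²)) = √(-255745 + √(197136 + 375769)) = √(-255745 + √572905)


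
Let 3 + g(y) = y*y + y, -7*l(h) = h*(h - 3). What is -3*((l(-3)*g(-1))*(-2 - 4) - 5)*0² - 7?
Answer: -7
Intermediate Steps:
l(h) = -h*(-3 + h)/7 (l(h) = -h*(h - 3)/7 = -h*(-3 + h)/7)
g(y) = -3 + y + y² (g(y) = -3 + (y*y + y) = -3 + (y² + y) = -3 + (y + y²) = -3 + y + y²)
-3*((l(-3)*g(-1))*(-2 - 4) - 5)*0² - 7 = -3*((((⅐)*(-3)*(3 - 1*(-3)))*(-3 - 1 + (-1)²))*(-2 - 4) - 5)*0² - 7 = -3*((((⅐)*(-3)*(3 + 3))*(-3 - 1 + 1))*(-6) - 5)*0 - 7 = -3*((((⅐)*(-3)*6)*(-3))*(-6) - 5)*0 - 7 = -3*(-18/7*(-3)*(-6) - 5)*0 - 7 = -3*((54/7)*(-6) - 5)*0 - 7 = -3*(-324/7 - 5)*0 - 7 = -3*(-359/7)*0 - 7 = (1077/7)*0 - 7 = 0 - 7 = -7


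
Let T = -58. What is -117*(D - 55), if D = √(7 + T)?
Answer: 6435 - 117*I*√51 ≈ 6435.0 - 835.55*I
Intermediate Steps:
D = I*√51 (D = √(7 - 58) = √(-51) = I*√51 ≈ 7.1414*I)
-117*(D - 55) = -117*(I*√51 - 55) = -117*(-55 + I*√51) = 6435 - 117*I*√51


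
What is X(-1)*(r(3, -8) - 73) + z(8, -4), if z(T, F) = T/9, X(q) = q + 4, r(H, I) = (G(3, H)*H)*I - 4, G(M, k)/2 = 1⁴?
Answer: -3367/9 ≈ -374.11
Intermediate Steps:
G(M, k) = 2 (G(M, k) = 2*1⁴ = 2*1 = 2)
r(H, I) = -4 + 2*H*I (r(H, I) = (2*H)*I - 4 = 2*H*I - 4 = -4 + 2*H*I)
X(q) = 4 + q
z(T, F) = T/9 (z(T, F) = T*(⅑) = T/9)
X(-1)*(r(3, -8) - 73) + z(8, -4) = (4 - 1)*((-4 + 2*3*(-8)) - 73) + (⅑)*8 = 3*((-4 - 48) - 73) + 8/9 = 3*(-52 - 73) + 8/9 = 3*(-125) + 8/9 = -375 + 8/9 = -3367/9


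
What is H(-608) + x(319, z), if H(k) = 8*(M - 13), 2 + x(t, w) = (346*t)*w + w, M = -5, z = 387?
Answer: 42714979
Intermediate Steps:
x(t, w) = -2 + w + 346*t*w (x(t, w) = -2 + ((346*t)*w + w) = -2 + (346*t*w + w) = -2 + (w + 346*t*w) = -2 + w + 346*t*w)
H(k) = -144 (H(k) = 8*(-5 - 13) = 8*(-18) = -144)
H(-608) + x(319, z) = -144 + (-2 + 387 + 346*319*387) = -144 + (-2 + 387 + 42714738) = -144 + 42715123 = 42714979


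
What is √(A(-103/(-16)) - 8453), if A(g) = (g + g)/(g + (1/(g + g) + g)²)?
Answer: 3*I*√16555176301361027421/132766801 ≈ 91.939*I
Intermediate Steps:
A(g) = 2*g/(g + (g + 1/(2*g))²) (A(g) = (2*g)/(g + (1/(2*g) + g)²) = (2*g)/(g + (g + 1/(2*g))²) = 2*g/(g + (g + 1/(2*g))²))
√(A(-103/(-16)) - 8453) = √(8*(-103/(-16))³/((1 + 2*(-103/(-16))²)² + 4*(-103/(-16))³) - 8453) = √(8*(-103*(-1/16))³/((1 + 2*(-103*(-1/16))²)² + 4*(-103*(-1/16))³) - 8453) = √(8*(103/16)³/((1 + 2*(103/16)²)² + 4*(103/16)³) - 8453) = √(8*(1092727/4096)/((1 + 2*(10609/256))² + 4*(1092727/4096)) - 8453) = √(8*(1092727/4096)/((1 + 10609/128)² + 1092727/1024) - 8453) = √(8*(1092727/4096)/((10737/128)² + 1092727/1024) - 8453) = √(8*(1092727/4096)/(115283169/16384 + 1092727/1024) - 8453) = √(8*(1092727/4096)/(132766801/16384) - 8453) = √(8*(1092727/4096)*(16384/132766801) - 8453) = √(34967264/132766801 - 8453) = √(-1122242801589/132766801) = 3*I*√16555176301361027421/132766801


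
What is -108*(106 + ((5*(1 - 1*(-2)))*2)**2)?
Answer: -108648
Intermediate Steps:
-108*(106 + ((5*(1 - 1*(-2)))*2)**2) = -108*(106 + ((5*(1 + 2))*2)**2) = -108*(106 + ((5*3)*2)**2) = -108*(106 + (15*2)**2) = -108*(106 + 30**2) = -108*(106 + 900) = -108*1006 = -108648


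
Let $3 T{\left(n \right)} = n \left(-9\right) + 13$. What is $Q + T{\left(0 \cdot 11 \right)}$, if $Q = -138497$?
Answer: $- \frac{415478}{3} \approx -1.3849 \cdot 10^{5}$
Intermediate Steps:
$T{\left(n \right)} = \frac{13}{3} - 3 n$ ($T{\left(n \right)} = \frac{n \left(-9\right) + 13}{3} = \frac{- 9 n + 13}{3} = \frac{13 - 9 n}{3} = \frac{13}{3} - 3 n$)
$Q + T{\left(0 \cdot 11 \right)} = -138497 + \left(\frac{13}{3} - 3 \cdot 0 \cdot 11\right) = -138497 + \left(\frac{13}{3} - 0\right) = -138497 + \left(\frac{13}{3} + 0\right) = -138497 + \frac{13}{3} = - \frac{415478}{3}$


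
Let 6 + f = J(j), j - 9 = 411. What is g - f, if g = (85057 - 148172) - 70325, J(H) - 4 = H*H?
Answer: -309838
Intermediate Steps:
j = 420 (j = 9 + 411 = 420)
J(H) = 4 + H**2 (J(H) = 4 + H*H = 4 + H**2)
f = 176398 (f = -6 + (4 + 420**2) = -6 + (4 + 176400) = -6 + 176404 = 176398)
g = -133440 (g = -63115 - 70325 = -133440)
g - f = -133440 - 1*176398 = -133440 - 176398 = -309838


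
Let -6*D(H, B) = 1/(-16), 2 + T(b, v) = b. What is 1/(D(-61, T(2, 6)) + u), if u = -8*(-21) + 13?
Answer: 96/17377 ≈ 0.0055245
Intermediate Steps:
u = 181 (u = 168 + 13 = 181)
T(b, v) = -2 + b
D(H, B) = 1/96 (D(H, B) = -⅙/(-16) = -⅙*(-1/16) = 1/96)
1/(D(-61, T(2, 6)) + u) = 1/(1/96 + 181) = 1/(17377/96) = 96/17377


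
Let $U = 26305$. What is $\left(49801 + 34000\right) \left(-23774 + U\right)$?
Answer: $212100331$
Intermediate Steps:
$\left(49801 + 34000\right) \left(-23774 + U\right) = \left(49801 + 34000\right) \left(-23774 + 26305\right) = 83801 \cdot 2531 = 212100331$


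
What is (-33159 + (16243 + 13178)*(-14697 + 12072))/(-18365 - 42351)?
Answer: 19315821/15179 ≈ 1272.5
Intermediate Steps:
(-33159 + (16243 + 13178)*(-14697 + 12072))/(-18365 - 42351) = (-33159 + 29421*(-2625))/(-60716) = (-33159 - 77230125)*(-1/60716) = -77263284*(-1/60716) = 19315821/15179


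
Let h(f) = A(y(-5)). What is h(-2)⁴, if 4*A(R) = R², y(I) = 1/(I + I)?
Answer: 1/25600000000 ≈ 3.9062e-11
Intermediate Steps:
y(I) = 1/(2*I)
A(R) = R²/4
h(f) = 1/400 (h(f) = ((½)/(-5))²/4 = ((½)*(-⅕))²/4 = (-⅒)²/4 = (¼)*(1/100) = 1/400)
h(-2)⁴ = (1/400)⁴ = 1/25600000000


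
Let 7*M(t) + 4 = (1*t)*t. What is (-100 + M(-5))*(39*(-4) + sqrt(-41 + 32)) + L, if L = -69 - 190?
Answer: 14873 - 291*I ≈ 14873.0 - 291.0*I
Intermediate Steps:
M(t) = -4/7 + t**2/7 (M(t) = -4/7 + ((1*t)*t)/7 = -4/7 + (t*t)/7 = -4/7 + t**2/7)
L = -259
(-100 + M(-5))*(39*(-4) + sqrt(-41 + 32)) + L = (-100 + (-4/7 + (1/7)*(-5)**2))*(39*(-4) + sqrt(-41 + 32)) - 259 = (-100 + (-4/7 + (1/7)*25))*(-156 + sqrt(-9)) - 259 = (-100 + (-4/7 + 25/7))*(-156 + 3*I) - 259 = (-100 + 3)*(-156 + 3*I) - 259 = -97*(-156 + 3*I) - 259 = (15132 - 291*I) - 259 = 14873 - 291*I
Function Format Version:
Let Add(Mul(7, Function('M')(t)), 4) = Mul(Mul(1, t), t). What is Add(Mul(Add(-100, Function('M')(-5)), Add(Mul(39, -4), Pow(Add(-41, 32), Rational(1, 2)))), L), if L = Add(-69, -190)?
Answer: Add(14873, Mul(-291, I)) ≈ Add(14873., Mul(-291.00, I))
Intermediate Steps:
Function('M')(t) = Add(Rational(-4, 7), Mul(Rational(1, 7), Pow(t, 2))) (Function('M')(t) = Add(Rational(-4, 7), Mul(Rational(1, 7), Mul(Mul(1, t), t))) = Add(Rational(-4, 7), Mul(Rational(1, 7), Mul(t, t))) = Add(Rational(-4, 7), Mul(Rational(1, 7), Pow(t, 2))))
L = -259
Add(Mul(Add(-100, Function('M')(-5)), Add(Mul(39, -4), Pow(Add(-41, 32), Rational(1, 2)))), L) = Add(Mul(Add(-100, Add(Rational(-4, 7), Mul(Rational(1, 7), Pow(-5, 2)))), Add(Mul(39, -4), Pow(Add(-41, 32), Rational(1, 2)))), -259) = Add(Mul(Add(-100, Add(Rational(-4, 7), Mul(Rational(1, 7), 25))), Add(-156, Pow(-9, Rational(1, 2)))), -259) = Add(Mul(Add(-100, Add(Rational(-4, 7), Rational(25, 7))), Add(-156, Mul(3, I))), -259) = Add(Mul(Add(-100, 3), Add(-156, Mul(3, I))), -259) = Add(Mul(-97, Add(-156, Mul(3, I))), -259) = Add(Add(15132, Mul(-291, I)), -259) = Add(14873, Mul(-291, I))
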